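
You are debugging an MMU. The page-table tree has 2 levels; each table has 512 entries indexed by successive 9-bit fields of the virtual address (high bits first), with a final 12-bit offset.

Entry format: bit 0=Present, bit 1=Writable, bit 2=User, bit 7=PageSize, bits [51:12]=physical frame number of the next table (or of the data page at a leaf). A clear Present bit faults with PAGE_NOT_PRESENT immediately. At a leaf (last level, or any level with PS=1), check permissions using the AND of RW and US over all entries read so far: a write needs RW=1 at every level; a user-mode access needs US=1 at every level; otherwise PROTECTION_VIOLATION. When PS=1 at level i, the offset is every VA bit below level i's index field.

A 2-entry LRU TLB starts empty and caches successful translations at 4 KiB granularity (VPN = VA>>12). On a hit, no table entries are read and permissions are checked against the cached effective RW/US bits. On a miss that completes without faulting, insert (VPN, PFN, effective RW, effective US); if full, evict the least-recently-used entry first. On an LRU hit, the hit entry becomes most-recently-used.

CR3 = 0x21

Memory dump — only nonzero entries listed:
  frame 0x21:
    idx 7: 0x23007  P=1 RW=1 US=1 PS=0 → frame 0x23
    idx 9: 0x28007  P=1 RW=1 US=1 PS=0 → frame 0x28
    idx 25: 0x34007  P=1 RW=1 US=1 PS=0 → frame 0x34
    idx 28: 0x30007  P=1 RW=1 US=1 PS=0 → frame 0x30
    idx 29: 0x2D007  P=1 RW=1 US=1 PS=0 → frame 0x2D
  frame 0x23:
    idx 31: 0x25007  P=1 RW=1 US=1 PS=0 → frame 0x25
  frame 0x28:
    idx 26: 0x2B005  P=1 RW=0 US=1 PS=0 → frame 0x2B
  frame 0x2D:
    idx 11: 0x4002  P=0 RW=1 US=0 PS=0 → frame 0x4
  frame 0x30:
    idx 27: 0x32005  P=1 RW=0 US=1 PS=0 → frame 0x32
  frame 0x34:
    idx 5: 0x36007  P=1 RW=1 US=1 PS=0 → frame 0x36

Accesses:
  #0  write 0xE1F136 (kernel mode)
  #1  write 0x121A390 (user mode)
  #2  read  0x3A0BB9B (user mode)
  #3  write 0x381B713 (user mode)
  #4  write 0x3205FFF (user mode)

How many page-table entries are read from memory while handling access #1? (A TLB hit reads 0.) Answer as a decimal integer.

Walk each access:
#0 VA=0xE1F136 (w,kernel):
  lvl0: tbl 0x21, slot 7 ⇒ 0x23007 (P1/RW1/US1/PS0)
  lvl1: tbl 0x23, slot 31 ⇒ 0x25007 (P1/RW1/US1/PS0)
  → PA=0x25136  (2 entries read)
#1 VA=0x121A390 (w,user):
  lvl0: tbl 0x21, slot 9 ⇒ 0x28007 (P1/RW1/US1/PS0)
  lvl1: tbl 0x28, slot 26 ⇒ 0x2B005 (P1/RW0/US1/PS0)
  → PROTECTION_VIOLATION  (2 entries read)
#2 VA=0x3A0BB9B (r,user):
  lvl0: tbl 0x21, slot 29 ⇒ 0x2D007 (P1/RW1/US1/PS0)
  lvl1: tbl 0x2D, slot 11 ⇒ 0x4002 (P0/RW1/US0/PS0)
  → PAGE_NOT_PRESENT  (2 entries read)
#3 VA=0x381B713 (w,user):
  lvl0: tbl 0x21, slot 28 ⇒ 0x30007 (P1/RW1/US1/PS0)
  lvl1: tbl 0x30, slot 27 ⇒ 0x32005 (P1/RW0/US1/PS0)
  → PROTECTION_VIOLATION  (2 entries read)
#4 VA=0x3205FFF (w,user):
  lvl0: tbl 0x21, slot 25 ⇒ 0x34007 (P1/RW1/US1/PS0)
  lvl1: tbl 0x34, slot 5 ⇒ 0x36007 (P1/RW1/US1/PS0)
  → PA=0x36FFF  (2 entries read)

Entries read for #1: 2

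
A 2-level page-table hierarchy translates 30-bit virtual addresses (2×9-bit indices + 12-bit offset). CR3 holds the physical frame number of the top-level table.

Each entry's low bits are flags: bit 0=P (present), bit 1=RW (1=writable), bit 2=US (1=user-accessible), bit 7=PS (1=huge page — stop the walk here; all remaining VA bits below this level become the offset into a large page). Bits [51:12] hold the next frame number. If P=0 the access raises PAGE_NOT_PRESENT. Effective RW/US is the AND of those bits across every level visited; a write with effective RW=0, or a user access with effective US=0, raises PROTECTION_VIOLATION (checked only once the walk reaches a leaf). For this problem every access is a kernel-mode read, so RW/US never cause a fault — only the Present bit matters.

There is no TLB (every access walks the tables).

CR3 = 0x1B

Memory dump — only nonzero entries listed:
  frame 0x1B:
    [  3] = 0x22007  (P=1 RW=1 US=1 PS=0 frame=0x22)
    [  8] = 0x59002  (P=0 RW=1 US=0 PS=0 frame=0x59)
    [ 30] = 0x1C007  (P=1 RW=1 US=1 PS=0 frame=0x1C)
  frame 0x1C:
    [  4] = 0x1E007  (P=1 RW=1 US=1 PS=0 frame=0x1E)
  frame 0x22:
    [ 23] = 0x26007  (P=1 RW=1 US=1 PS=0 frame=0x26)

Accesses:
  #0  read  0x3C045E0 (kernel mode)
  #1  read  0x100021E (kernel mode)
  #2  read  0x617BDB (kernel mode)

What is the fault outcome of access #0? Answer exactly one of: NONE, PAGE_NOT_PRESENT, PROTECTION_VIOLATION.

Walk each access:
#0 VA=0x3C045E0 (r,kernel):
  L0 @0x1B[30] → 0x1C007  P=1,RW=1,US=1,PS=0
  L1 @0x1C[4] → 0x1E007  P=1,RW=1,US=1,PS=0
  ⇒ phys 0x1E5E0  [2 reads]
#1 VA=0x100021E (r,kernel):
  L0 @0x1B[8] → 0x59002  P=0,RW=1,US=0,PS=0
  → PAGE_NOT_PRESENT  (1 entries read)
#2 VA=0x617BDB (r,kernel):
  L0 @0x1B[3] → 0x22007  P=1,RW=1,US=1,PS=0
  L1 @0x22[23] → 0x26007  P=1,RW=1,US=1,PS=0
  ⇒ phys 0x26BDB  [2 reads]

Access #0 fault: NONE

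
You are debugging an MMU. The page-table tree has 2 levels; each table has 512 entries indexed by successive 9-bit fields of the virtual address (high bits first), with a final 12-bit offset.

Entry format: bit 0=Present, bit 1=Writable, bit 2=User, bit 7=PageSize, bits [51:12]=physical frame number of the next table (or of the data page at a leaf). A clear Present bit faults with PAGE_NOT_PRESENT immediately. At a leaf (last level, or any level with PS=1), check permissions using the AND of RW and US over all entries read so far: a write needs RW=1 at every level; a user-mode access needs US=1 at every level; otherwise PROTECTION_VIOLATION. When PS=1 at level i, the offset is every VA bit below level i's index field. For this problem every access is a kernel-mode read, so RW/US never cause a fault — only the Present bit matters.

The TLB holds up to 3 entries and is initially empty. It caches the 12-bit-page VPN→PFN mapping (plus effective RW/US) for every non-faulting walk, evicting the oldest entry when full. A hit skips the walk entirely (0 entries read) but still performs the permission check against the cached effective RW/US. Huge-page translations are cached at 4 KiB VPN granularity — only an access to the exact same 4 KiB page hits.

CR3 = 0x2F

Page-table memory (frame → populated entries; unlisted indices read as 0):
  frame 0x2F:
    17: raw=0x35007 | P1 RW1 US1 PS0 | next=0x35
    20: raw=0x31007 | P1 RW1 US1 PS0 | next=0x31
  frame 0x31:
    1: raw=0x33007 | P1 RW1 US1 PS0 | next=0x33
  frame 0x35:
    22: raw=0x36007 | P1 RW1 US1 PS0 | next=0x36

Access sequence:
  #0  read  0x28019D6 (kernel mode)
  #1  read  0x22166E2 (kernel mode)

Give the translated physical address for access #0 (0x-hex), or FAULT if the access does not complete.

Per-access translation:
#0 VA=0x28019D6 (r,kernel):
  [0] read 0x2F idx=20: raw=0x31007 flags P=1 W=1 U=1 S=0
  [1] read 0x31 idx=1: raw=0x33007 flags P=1 W=1 U=1 S=0
  → PA=0x339D6  (2 entries read)
#1 VA=0x22166E2 (r,kernel):
  [0] read 0x2F idx=17: raw=0x35007 flags P=1 W=1 U=1 S=0
  [1] read 0x35 idx=22: raw=0x36007 flags P=1 W=1 U=1 S=0
  → PA=0x366E2  (2 entries read)

Access #0 PA: 0x339D6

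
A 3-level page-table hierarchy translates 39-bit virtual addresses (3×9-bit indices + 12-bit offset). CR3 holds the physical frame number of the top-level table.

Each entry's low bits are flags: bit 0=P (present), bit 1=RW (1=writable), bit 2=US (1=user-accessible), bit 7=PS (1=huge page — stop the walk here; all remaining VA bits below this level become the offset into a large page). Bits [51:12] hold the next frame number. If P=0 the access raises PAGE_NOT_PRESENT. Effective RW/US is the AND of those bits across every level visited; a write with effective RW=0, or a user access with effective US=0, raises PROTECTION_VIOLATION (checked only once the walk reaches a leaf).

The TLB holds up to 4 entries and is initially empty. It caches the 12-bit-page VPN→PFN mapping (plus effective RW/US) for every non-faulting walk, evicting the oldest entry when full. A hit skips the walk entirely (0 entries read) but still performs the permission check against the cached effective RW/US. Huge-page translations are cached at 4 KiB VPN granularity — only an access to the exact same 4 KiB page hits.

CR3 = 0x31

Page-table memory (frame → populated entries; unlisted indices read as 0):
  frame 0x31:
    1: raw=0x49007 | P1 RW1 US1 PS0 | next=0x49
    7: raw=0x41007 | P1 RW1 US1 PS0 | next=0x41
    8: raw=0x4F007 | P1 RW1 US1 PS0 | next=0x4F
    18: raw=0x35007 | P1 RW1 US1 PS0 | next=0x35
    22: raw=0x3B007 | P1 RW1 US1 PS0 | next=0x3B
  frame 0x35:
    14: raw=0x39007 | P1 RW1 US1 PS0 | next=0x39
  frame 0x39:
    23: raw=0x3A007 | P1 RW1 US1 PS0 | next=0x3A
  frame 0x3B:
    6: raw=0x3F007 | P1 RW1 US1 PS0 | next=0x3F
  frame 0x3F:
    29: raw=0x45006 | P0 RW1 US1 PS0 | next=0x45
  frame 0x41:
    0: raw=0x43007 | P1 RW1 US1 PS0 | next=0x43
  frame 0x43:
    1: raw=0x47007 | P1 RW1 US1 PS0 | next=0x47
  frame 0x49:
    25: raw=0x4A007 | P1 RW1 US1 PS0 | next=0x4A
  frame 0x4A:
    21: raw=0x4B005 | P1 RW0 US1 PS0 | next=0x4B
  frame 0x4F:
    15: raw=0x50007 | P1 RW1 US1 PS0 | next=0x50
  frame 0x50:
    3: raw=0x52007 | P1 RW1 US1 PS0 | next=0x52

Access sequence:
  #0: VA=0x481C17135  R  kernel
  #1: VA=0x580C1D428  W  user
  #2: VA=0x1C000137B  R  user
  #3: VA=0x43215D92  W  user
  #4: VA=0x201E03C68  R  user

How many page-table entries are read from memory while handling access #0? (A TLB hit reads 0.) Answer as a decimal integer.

Trace:
#0 VA=0x481C17135 (r,kernel):
  L0 @0x31[18] → 0x35007  P=1,RW=1,US=1,PS=0
  L1 @0x35[14] → 0x39007  P=1,RW=1,US=1,PS=0
  L2 @0x39[23] → 0x3A007  P=1,RW=1,US=1,PS=0
  → PA=0x3A135  (3 entries read)
#1 VA=0x580C1D428 (w,user):
  L0 @0x31[22] → 0x3B007  P=1,RW=1,US=1,PS=0
  L1 @0x3B[6] → 0x3F007  P=1,RW=1,US=1,PS=0
  L2 @0x3F[29] → 0x45006  P=0,RW=1,US=1,PS=0
  → PAGE_NOT_PRESENT  (3 entries read)
#2 VA=0x1C000137B (r,user):
  L0 @0x31[7] → 0x41007  P=1,RW=1,US=1,PS=0
  L1 @0x41[0] → 0x43007  P=1,RW=1,US=1,PS=0
  L2 @0x43[1] → 0x47007  P=1,RW=1,US=1,PS=0
  → PA=0x4737B  (3 entries read)
#3 VA=0x43215D92 (w,user):
  L0 @0x31[1] → 0x49007  P=1,RW=1,US=1,PS=0
  L1 @0x49[25] → 0x4A007  P=1,RW=1,US=1,PS=0
  L2 @0x4A[21] → 0x4B005  P=1,RW=0,US=1,PS=0
  → PROTECTION_VIOLATION  (3 entries read)
#4 VA=0x201E03C68 (r,user):
  L0 @0x31[8] → 0x4F007  P=1,RW=1,US=1,PS=0
  L1 @0x4F[15] → 0x50007  P=1,RW=1,US=1,PS=0
  L2 @0x50[3] → 0x52007  P=1,RW=1,US=1,PS=0
  → PA=0x52C68  (3 entries read)

Entries read for #0: 3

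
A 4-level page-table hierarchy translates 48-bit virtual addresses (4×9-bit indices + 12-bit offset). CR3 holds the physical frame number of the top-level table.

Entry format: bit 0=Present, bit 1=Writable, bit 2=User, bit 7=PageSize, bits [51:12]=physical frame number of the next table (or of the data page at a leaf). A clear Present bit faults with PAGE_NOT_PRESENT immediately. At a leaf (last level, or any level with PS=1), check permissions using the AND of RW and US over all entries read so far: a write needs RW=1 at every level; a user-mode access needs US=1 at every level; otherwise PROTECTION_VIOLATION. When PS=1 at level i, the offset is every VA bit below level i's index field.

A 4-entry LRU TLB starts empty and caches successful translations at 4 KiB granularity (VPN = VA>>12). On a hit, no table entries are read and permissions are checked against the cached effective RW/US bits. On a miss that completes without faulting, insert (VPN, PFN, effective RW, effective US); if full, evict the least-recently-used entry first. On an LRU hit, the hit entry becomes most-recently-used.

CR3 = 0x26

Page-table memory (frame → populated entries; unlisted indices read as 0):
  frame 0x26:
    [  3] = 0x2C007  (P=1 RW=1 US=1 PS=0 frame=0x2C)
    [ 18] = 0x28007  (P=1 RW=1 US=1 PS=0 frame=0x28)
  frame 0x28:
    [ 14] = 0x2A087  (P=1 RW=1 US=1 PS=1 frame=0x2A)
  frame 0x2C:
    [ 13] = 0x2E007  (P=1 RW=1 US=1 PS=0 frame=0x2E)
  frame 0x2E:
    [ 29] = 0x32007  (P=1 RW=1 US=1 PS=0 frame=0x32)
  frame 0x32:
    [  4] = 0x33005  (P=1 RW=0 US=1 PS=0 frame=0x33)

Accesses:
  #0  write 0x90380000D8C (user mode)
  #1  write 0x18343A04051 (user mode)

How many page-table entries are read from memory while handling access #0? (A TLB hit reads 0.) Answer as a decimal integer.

Walk each access:
#0 VA=0x90380000D8C (w,user):
  lvl0: tbl 0x26, slot 18 ⇒ 0x28007 (P1/RW1/US1/PS0)
  lvl1: tbl 0x28, slot 14 ⇒ 0x2A087 (P1/RW1/US1/PS1)
  → PA=0x2AD8C (huge @L1)  (2 entries read)
#1 VA=0x18343A04051 (w,user):
  lvl0: tbl 0x26, slot 3 ⇒ 0x2C007 (P1/RW1/US1/PS0)
  lvl1: tbl 0x2C, slot 13 ⇒ 0x2E007 (P1/RW1/US1/PS0)
  lvl2: tbl 0x2E, slot 29 ⇒ 0x32007 (P1/RW1/US1/PS0)
  lvl3: tbl 0x32, slot 4 ⇒ 0x33005 (P1/RW0/US1/PS0)
  ✗ PROTECTION_VIOLATION  [4 reads]

Entries read for #0: 2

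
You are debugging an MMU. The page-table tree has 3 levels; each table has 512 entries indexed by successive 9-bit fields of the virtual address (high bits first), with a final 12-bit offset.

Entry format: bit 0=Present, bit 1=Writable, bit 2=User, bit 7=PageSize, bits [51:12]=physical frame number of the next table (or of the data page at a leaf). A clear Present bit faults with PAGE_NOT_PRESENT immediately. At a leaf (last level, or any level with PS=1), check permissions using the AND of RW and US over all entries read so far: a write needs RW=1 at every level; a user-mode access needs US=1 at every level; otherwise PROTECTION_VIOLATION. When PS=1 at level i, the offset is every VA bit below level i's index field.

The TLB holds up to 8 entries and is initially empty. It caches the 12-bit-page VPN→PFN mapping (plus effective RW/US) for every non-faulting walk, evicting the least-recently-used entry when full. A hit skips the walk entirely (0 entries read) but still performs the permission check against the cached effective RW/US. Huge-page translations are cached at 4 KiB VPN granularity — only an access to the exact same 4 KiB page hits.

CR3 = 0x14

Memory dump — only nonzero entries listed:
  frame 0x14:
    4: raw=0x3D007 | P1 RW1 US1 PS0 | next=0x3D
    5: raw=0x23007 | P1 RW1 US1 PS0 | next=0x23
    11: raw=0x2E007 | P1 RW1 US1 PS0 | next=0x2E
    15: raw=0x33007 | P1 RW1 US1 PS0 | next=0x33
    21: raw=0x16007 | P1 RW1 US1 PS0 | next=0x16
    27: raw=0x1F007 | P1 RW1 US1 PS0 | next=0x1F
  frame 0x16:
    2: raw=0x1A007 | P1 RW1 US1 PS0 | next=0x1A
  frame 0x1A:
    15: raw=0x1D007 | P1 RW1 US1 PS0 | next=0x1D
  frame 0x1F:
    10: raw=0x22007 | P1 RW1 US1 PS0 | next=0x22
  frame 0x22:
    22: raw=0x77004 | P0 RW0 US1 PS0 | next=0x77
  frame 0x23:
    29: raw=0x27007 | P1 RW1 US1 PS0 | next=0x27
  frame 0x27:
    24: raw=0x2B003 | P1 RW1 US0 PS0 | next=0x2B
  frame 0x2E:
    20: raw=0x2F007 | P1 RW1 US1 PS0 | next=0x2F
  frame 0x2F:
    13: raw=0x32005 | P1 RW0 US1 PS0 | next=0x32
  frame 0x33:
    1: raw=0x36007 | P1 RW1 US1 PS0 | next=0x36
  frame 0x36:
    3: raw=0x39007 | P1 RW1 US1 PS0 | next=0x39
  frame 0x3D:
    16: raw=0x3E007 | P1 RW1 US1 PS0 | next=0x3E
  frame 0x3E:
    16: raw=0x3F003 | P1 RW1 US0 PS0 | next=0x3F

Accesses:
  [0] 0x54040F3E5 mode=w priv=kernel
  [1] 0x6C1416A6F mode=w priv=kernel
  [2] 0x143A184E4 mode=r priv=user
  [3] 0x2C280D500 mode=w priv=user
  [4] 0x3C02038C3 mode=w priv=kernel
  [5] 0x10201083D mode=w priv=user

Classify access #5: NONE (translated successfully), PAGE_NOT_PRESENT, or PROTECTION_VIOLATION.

Per-access translation:
#0 VA=0x54040F3E5 (w,kernel):
  lvl0: tbl 0x14, slot 21 ⇒ 0x16007 (P1/RW1/US1/PS0)
  lvl1: tbl 0x16, slot 2 ⇒ 0x1A007 (P1/RW1/US1/PS0)
  lvl2: tbl 0x1A, slot 15 ⇒ 0x1D007 (P1/RW1/US1/PS0)
  ⇒ phys 0x1D3E5  [3 reads]
#1 VA=0x6C1416A6F (w,kernel):
  lvl0: tbl 0x14, slot 27 ⇒ 0x1F007 (P1/RW1/US1/PS0)
  lvl1: tbl 0x1F, slot 10 ⇒ 0x22007 (P1/RW1/US1/PS0)
  lvl2: tbl 0x22, slot 22 ⇒ 0x77004 (P0/RW0/US1/PS0)
  ✗ PAGE_NOT_PRESENT  [3 reads]
#2 VA=0x143A184E4 (r,user):
  lvl0: tbl 0x14, slot 5 ⇒ 0x23007 (P1/RW1/US1/PS0)
  lvl1: tbl 0x23, slot 29 ⇒ 0x27007 (P1/RW1/US1/PS0)
  lvl2: tbl 0x27, slot 24 ⇒ 0x2B003 (P1/RW1/US0/PS0)
  ✗ PROTECTION_VIOLATION  [3 reads]
#3 VA=0x2C280D500 (w,user):
  lvl0: tbl 0x14, slot 11 ⇒ 0x2E007 (P1/RW1/US1/PS0)
  lvl1: tbl 0x2E, slot 20 ⇒ 0x2F007 (P1/RW1/US1/PS0)
  lvl2: tbl 0x2F, slot 13 ⇒ 0x32005 (P1/RW0/US1/PS0)
  ✗ PROTECTION_VIOLATION  [3 reads]
#4 VA=0x3C02038C3 (w,kernel):
  lvl0: tbl 0x14, slot 15 ⇒ 0x33007 (P1/RW1/US1/PS0)
  lvl1: tbl 0x33, slot 1 ⇒ 0x36007 (P1/RW1/US1/PS0)
  lvl2: tbl 0x36, slot 3 ⇒ 0x39007 (P1/RW1/US1/PS0)
  ⇒ phys 0x398C3  [3 reads]
#5 VA=0x10201083D (w,user):
  lvl0: tbl 0x14, slot 4 ⇒ 0x3D007 (P1/RW1/US1/PS0)
  lvl1: tbl 0x3D, slot 16 ⇒ 0x3E007 (P1/RW1/US1/PS0)
  lvl2: tbl 0x3E, slot 16 ⇒ 0x3F003 (P1/RW1/US0/PS0)
  ✗ PROTECTION_VIOLATION  [3 reads]

Access #5 fault: PROTECTION_VIOLATION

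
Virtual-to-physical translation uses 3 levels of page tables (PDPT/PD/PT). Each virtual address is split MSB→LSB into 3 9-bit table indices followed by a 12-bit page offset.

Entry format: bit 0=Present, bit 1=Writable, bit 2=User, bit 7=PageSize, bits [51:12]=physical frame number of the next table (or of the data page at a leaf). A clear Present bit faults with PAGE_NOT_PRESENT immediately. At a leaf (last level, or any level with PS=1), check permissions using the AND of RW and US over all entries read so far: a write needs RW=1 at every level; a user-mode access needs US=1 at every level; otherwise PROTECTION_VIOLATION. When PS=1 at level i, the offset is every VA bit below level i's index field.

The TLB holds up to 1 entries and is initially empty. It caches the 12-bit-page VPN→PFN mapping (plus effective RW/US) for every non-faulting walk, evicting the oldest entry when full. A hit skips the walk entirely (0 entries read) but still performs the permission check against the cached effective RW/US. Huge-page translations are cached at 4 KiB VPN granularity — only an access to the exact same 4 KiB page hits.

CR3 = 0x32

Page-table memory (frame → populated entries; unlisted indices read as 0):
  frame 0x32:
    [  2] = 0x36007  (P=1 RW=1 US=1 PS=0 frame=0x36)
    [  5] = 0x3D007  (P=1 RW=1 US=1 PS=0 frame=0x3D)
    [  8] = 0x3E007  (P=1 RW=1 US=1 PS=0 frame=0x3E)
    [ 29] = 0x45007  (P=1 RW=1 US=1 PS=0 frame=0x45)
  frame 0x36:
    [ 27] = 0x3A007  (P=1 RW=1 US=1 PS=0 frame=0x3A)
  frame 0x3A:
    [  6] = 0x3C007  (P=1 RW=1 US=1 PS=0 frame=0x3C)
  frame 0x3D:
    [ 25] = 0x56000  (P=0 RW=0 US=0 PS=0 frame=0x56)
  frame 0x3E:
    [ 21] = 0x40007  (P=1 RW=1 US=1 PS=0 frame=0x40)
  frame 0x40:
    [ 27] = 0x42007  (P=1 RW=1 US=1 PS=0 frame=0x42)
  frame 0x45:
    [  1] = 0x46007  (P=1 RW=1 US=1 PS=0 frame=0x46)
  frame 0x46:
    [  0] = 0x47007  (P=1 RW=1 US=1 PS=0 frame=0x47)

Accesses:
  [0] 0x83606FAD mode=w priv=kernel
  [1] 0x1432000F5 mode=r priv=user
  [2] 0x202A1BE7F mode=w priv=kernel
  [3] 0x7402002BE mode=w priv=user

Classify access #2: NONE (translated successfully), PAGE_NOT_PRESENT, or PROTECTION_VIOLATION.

Per-access translation:
#0 VA=0x83606FAD (w,kernel):
  L0 @0x32[2] → 0x36007  P=1,RW=1,US=1,PS=0
  L1 @0x36[27] → 0x3A007  P=1,RW=1,US=1,PS=0
  L2 @0x3A[6] → 0x3C007  P=1,RW=1,US=1,PS=0
  ⇒ phys 0x3CFAD  [3 reads]
#1 VA=0x1432000F5 (r,user):
  L0 @0x32[5] → 0x3D007  P=1,RW=1,US=1,PS=0
  L1 @0x3D[25] → 0x56000  P=0,RW=0,US=0,PS=0
  ✗ PAGE_NOT_PRESENT  [2 reads]
#2 VA=0x202A1BE7F (w,kernel):
  L0 @0x32[8] → 0x3E007  P=1,RW=1,US=1,PS=0
  L1 @0x3E[21] → 0x40007  P=1,RW=1,US=1,PS=0
  L2 @0x40[27] → 0x42007  P=1,RW=1,US=1,PS=0
  ⇒ phys 0x42E7F  [3 reads]
#3 VA=0x7402002BE (w,user):
  L0 @0x32[29] → 0x45007  P=1,RW=1,US=1,PS=0
  L1 @0x45[1] → 0x46007  P=1,RW=1,US=1,PS=0
  L2 @0x46[0] → 0x47007  P=1,RW=1,US=1,PS=0
  ⇒ phys 0x472BE  [3 reads]

Access #2 fault: NONE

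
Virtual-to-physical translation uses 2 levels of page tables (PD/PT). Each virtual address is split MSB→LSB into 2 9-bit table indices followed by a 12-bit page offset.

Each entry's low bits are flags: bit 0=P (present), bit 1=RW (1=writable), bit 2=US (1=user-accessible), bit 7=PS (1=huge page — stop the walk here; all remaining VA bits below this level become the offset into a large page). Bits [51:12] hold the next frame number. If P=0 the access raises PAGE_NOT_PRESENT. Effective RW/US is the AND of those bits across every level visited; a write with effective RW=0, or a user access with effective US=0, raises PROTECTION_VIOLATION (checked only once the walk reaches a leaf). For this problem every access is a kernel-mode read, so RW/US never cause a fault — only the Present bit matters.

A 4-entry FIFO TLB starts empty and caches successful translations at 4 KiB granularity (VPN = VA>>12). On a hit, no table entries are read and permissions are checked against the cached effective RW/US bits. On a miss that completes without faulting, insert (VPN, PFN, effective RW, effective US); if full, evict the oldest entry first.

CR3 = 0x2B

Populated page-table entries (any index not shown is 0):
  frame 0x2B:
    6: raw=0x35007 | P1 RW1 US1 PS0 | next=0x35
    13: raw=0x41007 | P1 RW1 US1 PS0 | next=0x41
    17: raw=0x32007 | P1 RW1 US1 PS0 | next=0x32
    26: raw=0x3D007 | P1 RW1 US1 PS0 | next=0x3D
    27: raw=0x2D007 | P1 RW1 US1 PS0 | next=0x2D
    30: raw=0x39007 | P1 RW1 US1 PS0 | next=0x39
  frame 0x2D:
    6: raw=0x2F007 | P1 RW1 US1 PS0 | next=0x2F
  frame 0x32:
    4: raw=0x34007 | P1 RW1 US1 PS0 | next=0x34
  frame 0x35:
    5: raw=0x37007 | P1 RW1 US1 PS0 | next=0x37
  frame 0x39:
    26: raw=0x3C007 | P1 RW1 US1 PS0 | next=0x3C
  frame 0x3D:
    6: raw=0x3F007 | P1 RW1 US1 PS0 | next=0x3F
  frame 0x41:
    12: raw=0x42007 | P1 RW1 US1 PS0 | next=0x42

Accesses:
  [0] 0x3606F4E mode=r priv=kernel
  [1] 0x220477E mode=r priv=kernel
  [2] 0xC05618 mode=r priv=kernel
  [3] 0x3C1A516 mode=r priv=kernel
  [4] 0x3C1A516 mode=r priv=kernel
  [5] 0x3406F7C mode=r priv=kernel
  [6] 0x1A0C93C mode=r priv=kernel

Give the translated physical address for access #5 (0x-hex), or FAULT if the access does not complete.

Trace:
#0 VA=0x3606F4E (r,kernel):
  L0 @0x2B[27] → 0x2D007  P=1,RW=1,US=1,PS=0
  L1 @0x2D[6] → 0x2F007  P=1,RW=1,US=1,PS=0
  → PA=0x2FF4E  (2 entries read)
#1 VA=0x220477E (r,kernel):
  L0 @0x2B[17] → 0x32007  P=1,RW=1,US=1,PS=0
  L1 @0x32[4] → 0x34007  P=1,RW=1,US=1,PS=0
  → PA=0x3477E  (2 entries read)
#2 VA=0xC05618 (r,kernel):
  L0 @0x2B[6] → 0x35007  P=1,RW=1,US=1,PS=0
  L1 @0x35[5] → 0x37007  P=1,RW=1,US=1,PS=0
  → PA=0x37618  (2 entries read)
#3 VA=0x3C1A516 (r,kernel):
  L0 @0x2B[30] → 0x39007  P=1,RW=1,US=1,PS=0
  L1 @0x39[26] → 0x3C007  P=1,RW=1,US=1,PS=0
  → PA=0x3C516  (2 entries read)
#4 VA=0x3C1A516 (r,kernel):
  TLB hit vpn=0x3C1A → PA=0x3C516
#5 VA=0x3406F7C (r,kernel):
  L0 @0x2B[26] → 0x3D007  P=1,RW=1,US=1,PS=0
  L1 @0x3D[6] → 0x3F007  P=1,RW=1,US=1,PS=0
  → PA=0x3FF7C  (2 entries read)
#6 VA=0x1A0C93C (r,kernel):
  L0 @0x2B[13] → 0x41007  P=1,RW=1,US=1,PS=0
  L1 @0x41[12] → 0x42007  P=1,RW=1,US=1,PS=0
  → PA=0x4293C  (2 entries read)

Access #5 PA: 0x3FF7C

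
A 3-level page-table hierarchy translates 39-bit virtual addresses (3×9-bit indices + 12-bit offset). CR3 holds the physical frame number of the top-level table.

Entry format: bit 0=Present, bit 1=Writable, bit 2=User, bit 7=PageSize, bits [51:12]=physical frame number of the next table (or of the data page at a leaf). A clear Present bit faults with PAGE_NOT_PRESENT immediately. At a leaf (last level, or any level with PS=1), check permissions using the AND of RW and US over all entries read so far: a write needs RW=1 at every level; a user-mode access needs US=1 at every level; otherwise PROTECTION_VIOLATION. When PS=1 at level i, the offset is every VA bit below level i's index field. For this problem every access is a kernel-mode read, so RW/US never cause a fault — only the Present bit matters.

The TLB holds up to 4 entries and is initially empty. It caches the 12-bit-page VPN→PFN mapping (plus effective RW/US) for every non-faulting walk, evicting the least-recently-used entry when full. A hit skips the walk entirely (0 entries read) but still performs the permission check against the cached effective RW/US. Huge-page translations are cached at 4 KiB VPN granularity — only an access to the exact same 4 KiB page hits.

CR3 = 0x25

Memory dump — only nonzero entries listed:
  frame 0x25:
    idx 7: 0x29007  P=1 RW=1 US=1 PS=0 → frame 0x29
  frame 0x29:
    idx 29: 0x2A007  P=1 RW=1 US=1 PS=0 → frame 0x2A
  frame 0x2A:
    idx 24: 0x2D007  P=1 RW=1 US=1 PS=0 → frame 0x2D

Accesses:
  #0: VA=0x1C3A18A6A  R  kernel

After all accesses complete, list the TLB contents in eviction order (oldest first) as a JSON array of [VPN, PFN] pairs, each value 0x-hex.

Walk each access:
#0 VA=0x1C3A18A6A (r,kernel):
  L0 @0x25[7] → 0x29007  P=1,RW=1,US=1,PS=0
  L1 @0x29[29] → 0x2A007  P=1,RW=1,US=1,PS=0
  L2 @0x2A[24] → 0x2D007  P=1,RW=1,US=1,PS=0
  → PA=0x2DA6A  (3 entries read)

TLB: [["0x1C3A18", "0x2D"]]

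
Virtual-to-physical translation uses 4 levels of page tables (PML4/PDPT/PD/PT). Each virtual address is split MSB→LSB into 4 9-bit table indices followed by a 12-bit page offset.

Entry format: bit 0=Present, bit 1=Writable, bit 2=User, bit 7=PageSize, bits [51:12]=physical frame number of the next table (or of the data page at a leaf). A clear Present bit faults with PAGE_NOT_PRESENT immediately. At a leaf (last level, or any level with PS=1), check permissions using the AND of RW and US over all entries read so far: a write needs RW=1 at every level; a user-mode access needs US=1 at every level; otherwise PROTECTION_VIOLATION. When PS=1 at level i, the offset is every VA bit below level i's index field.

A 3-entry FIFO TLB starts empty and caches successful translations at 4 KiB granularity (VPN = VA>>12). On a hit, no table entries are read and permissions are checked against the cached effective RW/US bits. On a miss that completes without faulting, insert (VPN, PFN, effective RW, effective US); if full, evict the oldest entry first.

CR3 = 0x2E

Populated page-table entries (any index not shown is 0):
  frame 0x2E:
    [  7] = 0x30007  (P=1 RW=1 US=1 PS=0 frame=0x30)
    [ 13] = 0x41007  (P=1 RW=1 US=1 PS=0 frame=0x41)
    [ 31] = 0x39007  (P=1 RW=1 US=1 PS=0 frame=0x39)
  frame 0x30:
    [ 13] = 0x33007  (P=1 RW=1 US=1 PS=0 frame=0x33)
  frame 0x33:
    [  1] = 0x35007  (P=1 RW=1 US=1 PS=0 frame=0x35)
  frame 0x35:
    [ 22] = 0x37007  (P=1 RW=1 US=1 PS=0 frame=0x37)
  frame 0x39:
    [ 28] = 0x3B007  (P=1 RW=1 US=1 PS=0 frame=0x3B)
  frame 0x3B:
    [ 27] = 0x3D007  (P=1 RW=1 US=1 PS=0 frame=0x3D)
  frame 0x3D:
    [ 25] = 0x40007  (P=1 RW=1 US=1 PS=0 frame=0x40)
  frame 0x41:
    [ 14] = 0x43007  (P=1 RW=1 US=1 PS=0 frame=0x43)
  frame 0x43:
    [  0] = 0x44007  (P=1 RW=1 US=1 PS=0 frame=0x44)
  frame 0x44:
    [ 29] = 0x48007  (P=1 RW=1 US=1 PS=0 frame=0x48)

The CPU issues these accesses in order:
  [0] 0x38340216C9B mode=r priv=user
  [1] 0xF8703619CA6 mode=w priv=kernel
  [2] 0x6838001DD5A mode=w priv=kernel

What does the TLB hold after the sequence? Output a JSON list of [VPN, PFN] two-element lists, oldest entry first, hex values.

Trace:
#0 VA=0x38340216C9B (r,user):
  L0: frame=0x2E idx=7 entry=0x30007 [P=1 RW=1 US=1 PS=0]
  L1: frame=0x30 idx=13 entry=0x33007 [P=1 RW=1 US=1 PS=0]
  L2: frame=0x33 idx=1 entry=0x35007 [P=1 RW=1 US=1 PS=0]
  L3: frame=0x35 idx=22 entry=0x37007 [P=1 RW=1 US=1 PS=0]
  ⇒ phys 0x37C9B  [4 reads]
#1 VA=0xF8703619CA6 (w,kernel):
  L0: frame=0x2E idx=31 entry=0x39007 [P=1 RW=1 US=1 PS=0]
  L1: frame=0x39 idx=28 entry=0x3B007 [P=1 RW=1 US=1 PS=0]
  L2: frame=0x3B idx=27 entry=0x3D007 [P=1 RW=1 US=1 PS=0]
  L3: frame=0x3D idx=25 entry=0x40007 [P=1 RW=1 US=1 PS=0]
  ⇒ phys 0x40CA6  [4 reads]
#2 VA=0x6838001DD5A (w,kernel):
  L0: frame=0x2E idx=13 entry=0x41007 [P=1 RW=1 US=1 PS=0]
  L1: frame=0x41 idx=14 entry=0x43007 [P=1 RW=1 US=1 PS=0]
  L2: frame=0x43 idx=0 entry=0x44007 [P=1 RW=1 US=1 PS=0]
  L3: frame=0x44 idx=29 entry=0x48007 [P=1 RW=1 US=1 PS=0]
  ⇒ phys 0x48D5A  [4 reads]

TLB: [["0x38340216", "0x37"], ["0xF8703619", "0x40"], ["0x6838001D", "0x48"]]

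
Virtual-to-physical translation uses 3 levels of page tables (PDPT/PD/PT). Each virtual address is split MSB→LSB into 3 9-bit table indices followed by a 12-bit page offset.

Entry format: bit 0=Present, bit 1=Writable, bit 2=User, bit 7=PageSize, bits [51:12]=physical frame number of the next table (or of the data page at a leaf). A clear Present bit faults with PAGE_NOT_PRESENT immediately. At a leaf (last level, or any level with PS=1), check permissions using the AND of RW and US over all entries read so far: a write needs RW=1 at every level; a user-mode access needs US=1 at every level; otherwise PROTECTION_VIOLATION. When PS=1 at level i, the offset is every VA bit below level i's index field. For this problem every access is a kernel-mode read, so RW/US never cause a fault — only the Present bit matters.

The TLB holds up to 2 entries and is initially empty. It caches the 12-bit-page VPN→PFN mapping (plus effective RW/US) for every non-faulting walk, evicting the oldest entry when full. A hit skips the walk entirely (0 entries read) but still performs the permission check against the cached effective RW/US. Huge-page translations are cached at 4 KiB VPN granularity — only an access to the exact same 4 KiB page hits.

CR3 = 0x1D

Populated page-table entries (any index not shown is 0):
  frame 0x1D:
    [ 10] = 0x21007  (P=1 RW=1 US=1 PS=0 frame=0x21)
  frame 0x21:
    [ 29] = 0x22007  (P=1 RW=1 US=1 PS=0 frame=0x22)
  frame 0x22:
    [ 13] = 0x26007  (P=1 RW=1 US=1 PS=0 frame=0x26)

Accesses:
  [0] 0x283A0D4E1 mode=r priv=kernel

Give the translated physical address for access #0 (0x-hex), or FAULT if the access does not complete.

Per-access translation:
#0 VA=0x283A0D4E1 (r,kernel):
  [0] read 0x1D idx=10: raw=0x21007 flags P=1 W=1 U=1 S=0
  [1] read 0x21 idx=29: raw=0x22007 flags P=1 W=1 U=1 S=0
  [2] read 0x22 idx=13: raw=0x26007 flags P=1 W=1 U=1 S=0
  ⇒ phys 0x264E1  [3 reads]

Access #0 PA: 0x264E1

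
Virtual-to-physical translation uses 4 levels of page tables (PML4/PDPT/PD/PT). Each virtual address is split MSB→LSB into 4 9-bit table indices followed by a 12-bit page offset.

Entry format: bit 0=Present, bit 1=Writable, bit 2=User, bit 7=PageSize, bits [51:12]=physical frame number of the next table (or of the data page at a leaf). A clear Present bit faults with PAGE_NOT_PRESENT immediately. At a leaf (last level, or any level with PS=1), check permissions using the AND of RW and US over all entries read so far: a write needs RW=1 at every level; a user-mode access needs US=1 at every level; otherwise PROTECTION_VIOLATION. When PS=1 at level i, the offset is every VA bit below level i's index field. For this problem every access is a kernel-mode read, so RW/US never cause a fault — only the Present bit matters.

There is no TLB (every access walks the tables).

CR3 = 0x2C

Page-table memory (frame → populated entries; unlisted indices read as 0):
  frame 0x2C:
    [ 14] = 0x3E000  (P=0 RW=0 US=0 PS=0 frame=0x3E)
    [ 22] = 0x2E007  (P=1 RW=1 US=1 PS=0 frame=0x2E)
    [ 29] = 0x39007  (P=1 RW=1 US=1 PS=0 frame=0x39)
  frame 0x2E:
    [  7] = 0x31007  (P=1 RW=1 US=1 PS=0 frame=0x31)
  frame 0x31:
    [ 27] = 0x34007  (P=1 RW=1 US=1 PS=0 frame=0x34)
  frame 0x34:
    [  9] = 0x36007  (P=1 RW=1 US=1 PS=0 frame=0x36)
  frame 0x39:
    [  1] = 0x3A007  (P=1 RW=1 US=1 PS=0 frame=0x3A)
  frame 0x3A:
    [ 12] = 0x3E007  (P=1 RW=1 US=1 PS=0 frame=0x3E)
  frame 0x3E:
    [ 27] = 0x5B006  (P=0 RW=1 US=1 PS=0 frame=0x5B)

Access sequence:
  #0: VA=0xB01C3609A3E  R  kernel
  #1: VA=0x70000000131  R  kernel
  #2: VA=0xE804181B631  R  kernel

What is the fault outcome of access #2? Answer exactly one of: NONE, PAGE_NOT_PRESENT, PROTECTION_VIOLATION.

Per-access translation:
#0 VA=0xB01C3609A3E (r,kernel):
  [0] read 0x2C idx=22: raw=0x2E007 flags P=1 W=1 U=1 S=0
  [1] read 0x2E idx=7: raw=0x31007 flags P=1 W=1 U=1 S=0
  [2] read 0x31 idx=27: raw=0x34007 flags P=1 W=1 U=1 S=0
  [3] read 0x34 idx=9: raw=0x36007 flags P=1 W=1 U=1 S=0
  → PA=0x36A3E  (4 entries read)
#1 VA=0x70000000131 (r,kernel):
  [0] read 0x2C idx=14: raw=0x3E000 flags P=0 W=0 U=0 S=0
  → PAGE_NOT_PRESENT  (1 entries read)
#2 VA=0xE804181B631 (r,kernel):
  [0] read 0x2C idx=29: raw=0x39007 flags P=1 W=1 U=1 S=0
  [1] read 0x39 idx=1: raw=0x3A007 flags P=1 W=1 U=1 S=0
  [2] read 0x3A idx=12: raw=0x3E007 flags P=1 W=1 U=1 S=0
  [3] read 0x3E idx=27: raw=0x5B006 flags P=0 W=1 U=1 S=0
  → PAGE_NOT_PRESENT  (4 entries read)

Access #2 fault: PAGE_NOT_PRESENT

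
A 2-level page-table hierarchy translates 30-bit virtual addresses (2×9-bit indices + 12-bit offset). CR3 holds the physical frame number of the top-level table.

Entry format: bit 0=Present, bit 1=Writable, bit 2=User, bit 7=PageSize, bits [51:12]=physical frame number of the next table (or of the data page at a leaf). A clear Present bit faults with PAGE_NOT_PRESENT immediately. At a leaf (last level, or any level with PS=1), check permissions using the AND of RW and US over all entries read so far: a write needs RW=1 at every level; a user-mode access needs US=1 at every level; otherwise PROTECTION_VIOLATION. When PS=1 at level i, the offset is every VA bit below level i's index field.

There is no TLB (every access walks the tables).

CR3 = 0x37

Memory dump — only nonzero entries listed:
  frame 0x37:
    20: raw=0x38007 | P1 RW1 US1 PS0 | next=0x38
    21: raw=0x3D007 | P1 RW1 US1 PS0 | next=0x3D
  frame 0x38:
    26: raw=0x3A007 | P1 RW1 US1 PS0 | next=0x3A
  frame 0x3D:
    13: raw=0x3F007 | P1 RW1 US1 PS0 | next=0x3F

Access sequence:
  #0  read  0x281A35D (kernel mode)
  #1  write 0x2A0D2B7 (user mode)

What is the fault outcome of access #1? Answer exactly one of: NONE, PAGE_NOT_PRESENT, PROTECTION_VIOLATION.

Trace:
#0 VA=0x281A35D (r,kernel):
  [0] read 0x37 idx=20: raw=0x38007 flags P=1 W=1 U=1 S=0
  [1] read 0x38 idx=26: raw=0x3A007 flags P=1 W=1 U=1 S=0
  ✓ 0x3A35D  — 2 lookups
#1 VA=0x2A0D2B7 (w,user):
  [0] read 0x37 idx=21: raw=0x3D007 flags P=1 W=1 U=1 S=0
  [1] read 0x3D idx=13: raw=0x3F007 flags P=1 W=1 U=1 S=0
  ✓ 0x3F2B7  — 2 lookups

Access #1 fault: NONE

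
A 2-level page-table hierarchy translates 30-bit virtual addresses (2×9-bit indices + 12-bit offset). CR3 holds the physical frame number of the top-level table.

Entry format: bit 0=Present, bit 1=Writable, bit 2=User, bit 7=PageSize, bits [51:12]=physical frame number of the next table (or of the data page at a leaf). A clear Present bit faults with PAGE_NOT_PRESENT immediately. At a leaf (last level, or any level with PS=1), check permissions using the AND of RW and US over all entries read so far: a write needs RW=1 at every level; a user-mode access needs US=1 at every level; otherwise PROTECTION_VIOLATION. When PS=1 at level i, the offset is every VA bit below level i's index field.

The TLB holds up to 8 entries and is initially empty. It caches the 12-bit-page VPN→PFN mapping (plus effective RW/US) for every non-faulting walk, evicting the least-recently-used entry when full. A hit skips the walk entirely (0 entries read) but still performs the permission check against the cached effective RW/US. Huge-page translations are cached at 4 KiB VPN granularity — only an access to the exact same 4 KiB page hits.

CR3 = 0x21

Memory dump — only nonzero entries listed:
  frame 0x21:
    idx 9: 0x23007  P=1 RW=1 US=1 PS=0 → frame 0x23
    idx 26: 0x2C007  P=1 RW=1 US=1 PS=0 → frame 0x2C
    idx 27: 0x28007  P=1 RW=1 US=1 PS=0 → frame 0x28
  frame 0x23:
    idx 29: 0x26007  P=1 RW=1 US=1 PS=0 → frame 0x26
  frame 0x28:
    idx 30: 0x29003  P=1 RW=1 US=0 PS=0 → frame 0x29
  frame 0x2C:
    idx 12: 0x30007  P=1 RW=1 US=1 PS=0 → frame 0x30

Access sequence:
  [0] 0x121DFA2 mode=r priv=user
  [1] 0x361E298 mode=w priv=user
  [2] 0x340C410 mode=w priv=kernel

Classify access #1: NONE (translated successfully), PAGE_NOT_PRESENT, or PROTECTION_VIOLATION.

Per-access translation:
#0 VA=0x121DFA2 (r,user):
  lvl0: tbl 0x21, slot 9 ⇒ 0x23007 (P1/RW1/US1/PS0)
  lvl1: tbl 0x23, slot 29 ⇒ 0x26007 (P1/RW1/US1/PS0)
  → PA=0x26FA2  (2 entries read)
#1 VA=0x361E298 (w,user):
  lvl0: tbl 0x21, slot 27 ⇒ 0x28007 (P1/RW1/US1/PS0)
  lvl1: tbl 0x28, slot 30 ⇒ 0x29003 (P1/RW1/US0/PS0)
  → PROTECTION_VIOLATION  (2 entries read)
#2 VA=0x340C410 (w,kernel):
  lvl0: tbl 0x21, slot 26 ⇒ 0x2C007 (P1/RW1/US1/PS0)
  lvl1: tbl 0x2C, slot 12 ⇒ 0x30007 (P1/RW1/US1/PS0)
  → PA=0x30410  (2 entries read)

Access #1 fault: PROTECTION_VIOLATION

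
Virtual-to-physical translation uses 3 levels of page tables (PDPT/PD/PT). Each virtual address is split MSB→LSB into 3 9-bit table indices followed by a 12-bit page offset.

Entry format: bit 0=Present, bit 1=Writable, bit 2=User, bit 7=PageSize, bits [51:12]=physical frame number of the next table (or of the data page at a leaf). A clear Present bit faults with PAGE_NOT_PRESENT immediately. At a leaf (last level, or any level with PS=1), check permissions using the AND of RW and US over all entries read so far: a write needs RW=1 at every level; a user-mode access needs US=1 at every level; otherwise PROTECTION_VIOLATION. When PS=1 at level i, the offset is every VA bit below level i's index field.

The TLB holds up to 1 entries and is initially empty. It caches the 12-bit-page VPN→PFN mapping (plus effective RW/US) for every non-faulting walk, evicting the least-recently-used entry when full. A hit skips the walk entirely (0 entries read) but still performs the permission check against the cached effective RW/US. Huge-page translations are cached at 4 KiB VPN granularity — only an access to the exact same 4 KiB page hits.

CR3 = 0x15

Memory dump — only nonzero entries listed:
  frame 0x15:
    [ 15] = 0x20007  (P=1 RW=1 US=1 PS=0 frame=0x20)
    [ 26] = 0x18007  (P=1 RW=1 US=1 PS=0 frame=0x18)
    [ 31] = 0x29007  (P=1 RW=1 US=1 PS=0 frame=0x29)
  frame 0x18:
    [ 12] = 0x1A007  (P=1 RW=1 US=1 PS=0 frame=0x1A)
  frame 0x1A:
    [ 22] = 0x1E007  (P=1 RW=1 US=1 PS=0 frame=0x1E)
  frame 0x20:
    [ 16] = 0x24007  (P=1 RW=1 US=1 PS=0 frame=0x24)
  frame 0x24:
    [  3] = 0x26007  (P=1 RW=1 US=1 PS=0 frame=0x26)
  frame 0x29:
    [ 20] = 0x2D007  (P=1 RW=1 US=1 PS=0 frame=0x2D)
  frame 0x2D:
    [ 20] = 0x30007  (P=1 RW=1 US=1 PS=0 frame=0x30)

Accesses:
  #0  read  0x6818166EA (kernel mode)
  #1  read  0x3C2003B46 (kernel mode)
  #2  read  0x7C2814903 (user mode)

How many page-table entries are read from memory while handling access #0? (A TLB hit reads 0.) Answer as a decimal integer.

Per-access translation:
#0 VA=0x6818166EA (r,kernel):
  L0: frame=0x15 idx=26 entry=0x18007 [P=1 RW=1 US=1 PS=0]
  L1: frame=0x18 idx=12 entry=0x1A007 [P=1 RW=1 US=1 PS=0]
  L2: frame=0x1A idx=22 entry=0x1E007 [P=1 RW=1 US=1 PS=0]
  ✓ 0x1E6EA  — 3 lookups
#1 VA=0x3C2003B46 (r,kernel):
  L0: frame=0x15 idx=15 entry=0x20007 [P=1 RW=1 US=1 PS=0]
  L1: frame=0x20 idx=16 entry=0x24007 [P=1 RW=1 US=1 PS=0]
  L2: frame=0x24 idx=3 entry=0x26007 [P=1 RW=1 US=1 PS=0]
  ✓ 0x26B46  — 3 lookups
#2 VA=0x7C2814903 (r,user):
  L0: frame=0x15 idx=31 entry=0x29007 [P=1 RW=1 US=1 PS=0]
  L1: frame=0x29 idx=20 entry=0x2D007 [P=1 RW=1 US=1 PS=0]
  L2: frame=0x2D idx=20 entry=0x30007 [P=1 RW=1 US=1 PS=0]
  ✓ 0x30903  — 3 lookups

Entries read for #0: 3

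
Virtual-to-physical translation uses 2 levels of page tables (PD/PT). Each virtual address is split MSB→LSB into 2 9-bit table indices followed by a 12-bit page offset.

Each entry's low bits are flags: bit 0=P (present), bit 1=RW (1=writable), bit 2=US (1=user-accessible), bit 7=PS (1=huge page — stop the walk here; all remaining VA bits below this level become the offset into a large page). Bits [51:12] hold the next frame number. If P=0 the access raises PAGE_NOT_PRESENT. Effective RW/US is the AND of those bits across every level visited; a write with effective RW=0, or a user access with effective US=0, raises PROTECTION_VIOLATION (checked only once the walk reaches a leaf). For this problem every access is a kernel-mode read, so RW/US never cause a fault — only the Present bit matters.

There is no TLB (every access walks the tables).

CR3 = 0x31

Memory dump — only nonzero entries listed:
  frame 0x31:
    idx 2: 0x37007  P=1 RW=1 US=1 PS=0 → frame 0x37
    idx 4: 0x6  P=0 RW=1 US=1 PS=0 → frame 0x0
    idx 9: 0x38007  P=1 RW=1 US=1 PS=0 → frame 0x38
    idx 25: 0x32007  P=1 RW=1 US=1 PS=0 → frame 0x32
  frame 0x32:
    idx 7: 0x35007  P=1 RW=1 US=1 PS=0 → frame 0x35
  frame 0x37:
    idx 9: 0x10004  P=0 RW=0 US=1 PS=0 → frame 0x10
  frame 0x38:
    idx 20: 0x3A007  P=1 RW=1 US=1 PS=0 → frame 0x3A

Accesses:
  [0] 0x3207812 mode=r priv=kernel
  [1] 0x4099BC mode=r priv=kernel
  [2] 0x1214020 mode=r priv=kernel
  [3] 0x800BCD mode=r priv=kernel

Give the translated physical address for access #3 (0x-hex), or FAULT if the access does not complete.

Walk each access:
#0 VA=0x3207812 (r,kernel):
  lvl0: tbl 0x31, slot 25 ⇒ 0x32007 (P1/RW1/US1/PS0)
  lvl1: tbl 0x32, slot 7 ⇒ 0x35007 (P1/RW1/US1/PS0)
  ⇒ phys 0x35812  [2 reads]
#1 VA=0x4099BC (r,kernel):
  lvl0: tbl 0x31, slot 2 ⇒ 0x37007 (P1/RW1/US1/PS0)
  lvl1: tbl 0x37, slot 9 ⇒ 0x10004 (P0/RW0/US1/PS0)
  → PAGE_NOT_PRESENT  (2 entries read)
#2 VA=0x1214020 (r,kernel):
  lvl0: tbl 0x31, slot 9 ⇒ 0x38007 (P1/RW1/US1/PS0)
  lvl1: tbl 0x38, slot 20 ⇒ 0x3A007 (P1/RW1/US1/PS0)
  ⇒ phys 0x3A020  [2 reads]
#3 VA=0x800BCD (r,kernel):
  lvl0: tbl 0x31, slot 4 ⇒ 0x6 (P0/RW1/US1/PS0)
  → PAGE_NOT_PRESENT  (1 entries read)

Access #3 PA: FAULT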